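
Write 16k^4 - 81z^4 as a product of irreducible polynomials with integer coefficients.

(2k + 3z)(2k - 3z)(4k^2 + 9z^2)

(2k)⁴ − (3z)⁴ = ((2k)² − (3z)²)((2k)² + (3z)²); the first factor splits again, the second (4k^2 + 9z^2) is irreducible.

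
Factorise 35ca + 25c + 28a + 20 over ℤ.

(5c + 4)(7a + 5)

Group as (35ca + 25c) + (28a + 20) = 5c(7a + 5) + 4(7a + 5).
Both groups share the factor (7a + 5).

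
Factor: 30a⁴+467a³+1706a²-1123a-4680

(2a+13)(3a+5)(5a-8)(a+9)

Trying the rational-root candidates, a = 8/5 is a root, giving the factor (5a-8) and quotient 6a³+103a²+506a+585.
Then a = -5/3 is a root, so (3a+5) is a factor; dividing leaves 2a²+31a+117.
The remaining quadratic factors as (a+9)(2a+13).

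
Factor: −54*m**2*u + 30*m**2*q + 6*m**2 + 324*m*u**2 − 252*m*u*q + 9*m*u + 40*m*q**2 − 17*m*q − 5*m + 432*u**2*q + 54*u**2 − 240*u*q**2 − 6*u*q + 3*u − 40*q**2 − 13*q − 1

Group: 9*u*(−6*m**2 + 36*m*u − 8*m*q + 5*m + 48*u*q + 6*u + 8*q + 1) + (−5*q − 1)*(−6*m**2 + 36*m*u − 8*m*q + 5*m + 48*u*q + 6*u + 8*q + 1); both groups contain (−6*m**2 + 36*m*u − 8*m*q + 5*m + 48*u*q + 6*u + 8*q + 1), so (9*u − 5*q − 1) is a factor with cofactor −6*m**2 + 36*m*u − 8*m*q + 5*m + 48*u*q + 6*u + 8*q + 1.
The cofactor groups again: −6*m**2 + 36*m*u − 8*m*q + 5*m + 48*u*q + 6*u + 8*q + 1 = −6*m*(m − 6*u − 1) + (−8*q − 1)*(m − 6*u − 1); both groups contain (m − 6*u − 1), giving −(6*m + 8*q + 1)*(m − 6*u − 1).

−(9*u − 5*q − 1)*(6*m + 8*q + 1)*(m − 6*u − 1)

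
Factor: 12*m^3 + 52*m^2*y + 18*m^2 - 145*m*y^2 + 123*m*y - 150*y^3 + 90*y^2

(2*m - 5*y + 3)*(6*m + 5*y)*(m + 6*y)

Group: 6*m*(2*m^2 + 7*m*y + 3*m - 30*y^2 + 18*y) + 5*y*(2*m^2 + 7*m*y + 3*m - 30*y^2 + 18*y); both groups contain (2*m^2 + 7*m*y + 3*m - 30*y^2 + 18*y), so (6*m + 5*y) is a factor with cofactor 2*m^2 + 7*m*y + 3*m - 30*y^2 + 18*y.
The cofactor groups again: 2*m^2 + 7*m*y + 3*m - 30*y^2 + 18*y = 2*m*(m + 6*y) + (-5*y + 3)*(m + 6*y); both groups contain (m + 6*y), giving (2*m - 5*y + 3)*(m + 6*y).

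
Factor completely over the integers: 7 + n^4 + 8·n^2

Substitute u = n^2 to get a quadratic in u, then factor.
n^2 + 1 is irreducible over ℤ (sum of squares).
n^2 + 7 is irreducible over ℤ (always positive, so no real roots).

(n^2 + 1)·(n^2 + 7)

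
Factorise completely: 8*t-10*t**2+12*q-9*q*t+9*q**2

Group: 3*q*(3*q+2*t) + (-5*t+4)*(3*q+2*t); both groups contain (3*q+2*t).

(3*q+2*t)*(3*q-5*t+4)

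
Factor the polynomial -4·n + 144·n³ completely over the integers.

4·n·(6·n + 1)·(6·n - 1)

Pull out the common factor 4·n; 36·n² - 1 is a difference of squares.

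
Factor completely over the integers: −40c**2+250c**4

Pull out the common factor 10c**2; 25c**2−4 is a difference of squares.

10c**2(5c+2)(5c−2)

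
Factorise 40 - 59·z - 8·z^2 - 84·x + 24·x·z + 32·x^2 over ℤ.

(4·x - z - 8)·(8·x + 8·z - 5)

Group: 4·x·(8·x + 8·z - 5) + (-z - 8)·(8·x + 8·z - 5); both groups contain (8·x + 8·z - 5).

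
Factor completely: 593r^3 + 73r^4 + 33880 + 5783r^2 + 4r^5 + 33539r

(4r + 5)(r + 11)(r + 8)(r^2 − 2r + 77)

Trying the rational-root candidates, r = −8 is a root, so (r + 8) divides it; the quotient is 4r^4 + 41r^3 + 265r^2 + 3663r + 4235.
Then r = −5/4 is a root, so (4r + 5) divides it; the quotient is r^3 + 9r^2 + 55r + 847.
Continuing, r = −11 is a root, giving the factor (r + 11) and quotient r^2 − 2r + 77.
The quadratic r^2 − 2r + 77 has discriminant −304 < 0 and is irreducible over ℤ.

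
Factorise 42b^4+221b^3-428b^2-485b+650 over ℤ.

Trying the rational-root candidates, b = -10/7 is a root, so (7b+10) divides it; the quotient is 6b^3+23b^2-94b+65.
Next, b = 1 is a root, giving the factor (b-1) and quotient 6b^2+29b-65.
The remaining quadratic factors as (3b-5)(2b+13).

(2b+13)(3b-5)(7b+10)(b-1)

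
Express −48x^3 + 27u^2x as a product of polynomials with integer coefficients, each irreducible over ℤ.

Every term has a factor of 3x. Then 9u^2 − 16x^2 = (3u)² − (4x)².

3x(3u + 4x)(3u − 4x)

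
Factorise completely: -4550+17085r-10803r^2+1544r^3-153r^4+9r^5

(3r-1)(3r-5)(r-10)(r^2-5r+91)

Testing divisors of the constant over divisors of the leading coefficient, r = 5/3 is a root, so (3r-5) is a factor; dividing leaves 3r^4-46r^3+438r^2-2871r+910.
Continuing, r = 10 is a root, giving the factor (r-10) and quotient 3r^3-16r^2+278r-91.
Then r = 1/3 is a root, giving the factor (3r-1) and quotient r^2-5r+91.
The quadratic r^2-5r+91 has discriminant -339 < 0 and is irreducible over ℤ.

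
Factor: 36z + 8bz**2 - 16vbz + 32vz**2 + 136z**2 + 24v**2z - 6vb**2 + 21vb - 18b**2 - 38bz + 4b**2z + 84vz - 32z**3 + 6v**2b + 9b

Group: 2v(3vb + 12vz - 2bz + 9b - 8z**2 + 36z) + (-2b + 4z + 1)(3vb + 12vz - 2bz + 9b - 8z**2 + 36z); both groups contain (3vb + 12vz - 2bz + 9b - 8z**2 + 36z), so (2v - 2b + 4z + 1) is a factor with cofactor 3vb + 12vz - 2bz + 9b - 8z**2 + 36z.
The cofactor groups again: 3vb + 12vz - 2bz + 9b - 8z**2 + 36z = 3v(b + 4z) + (-2z + 9)(b + 4z); both groups contain (b + 4z), giving (3v - 2z + 9)(b + 4z).

(2v - 2b + 4z + 1)(3v - 2z + 9)(b + 4z)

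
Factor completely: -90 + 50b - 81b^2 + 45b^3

(5b - 9)(9b^2 + 10)

Group as (45b^3 + 50b) + (-81b^2 - 90) = 5b(9b^2 + 10) - 9(9b^2 + 10).
Both groups share the factor (9b^2 + 10).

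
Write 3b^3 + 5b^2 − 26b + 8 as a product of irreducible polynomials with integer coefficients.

(3b − 1)(b + 4)(b − 2)

By the rational root theorem, b = 1/3 is a root, so (3b − 1) is a factor; dividing leaves b^2 + 2b − 8.
The remaining quadratic factors as (b + 4)(b − 2).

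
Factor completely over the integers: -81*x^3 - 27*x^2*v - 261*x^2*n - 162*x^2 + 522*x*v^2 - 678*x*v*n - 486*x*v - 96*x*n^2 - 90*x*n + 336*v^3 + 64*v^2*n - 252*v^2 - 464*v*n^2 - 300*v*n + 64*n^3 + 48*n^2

-(3*x + 7*v - n)*(9*x + 6*v + 8*n)*(3*x - 8*v + 8*n + 6)

Group: 3*x*(-27*x^2 - 81*x*v - 15*x*n - 42*v^2 - 50*v*n + 8*n^2) + (-8*v + 8*n + 6)*(-27*x^2 - 81*x*v - 15*x*n - 42*v^2 - 50*v*n + 8*n^2); both groups contain (-27*x^2 - 81*x*v - 15*x*n - 42*v^2 - 50*v*n + 8*n^2), so (3*x - 8*v + 8*n + 6) is a factor with cofactor -27*x^2 - 81*x*v - 15*x*n - 42*v^2 - 50*v*n + 8*n^2.
The cofactor groups again: -27*x^2 - 81*x*v - 15*x*n - 42*v^2 - 50*v*n + 8*n^2 = -9*x*(3*x + 7*v - n) + (-6*v - 8*n)*(3*x + 7*v - n); both groups contain (3*x + 7*v - n), giving -(9*x + 6*v + 8*n)*(3*x + 7*v - n).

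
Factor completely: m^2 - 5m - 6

Two integers with product -6 and sum -5 are -6 and 1.

(m + 1)(m - 6)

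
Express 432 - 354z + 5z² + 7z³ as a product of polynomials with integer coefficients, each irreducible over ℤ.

(7z - 9)(z + 8)(z - 6)

Trying the rational-root candidates, z = 9/7 is a root, giving the factor (7z - 9) and quotient z² + 2z - 48.
The remaining quadratic factors as (z - 6)(z + 8).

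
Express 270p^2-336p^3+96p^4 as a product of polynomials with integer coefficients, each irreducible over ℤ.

6p^2(4p-5)(4p-9)

Pull out the common factor 6p^2, then factor the remaining trinomial.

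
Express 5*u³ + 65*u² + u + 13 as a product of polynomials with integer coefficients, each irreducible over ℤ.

(u + 13)*(5*u² + 1)

Group as (5*u³ + u) + (65*u² + 13) = u*(5*u² + 1) + 13*(5*u² + 1).
Both groups share the factor (5*u² + 1).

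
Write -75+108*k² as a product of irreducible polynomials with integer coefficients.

3*(6*k+5)*(6*k-5)

Factor out 3, leaving 36*k²-25, which is a difference of two squares.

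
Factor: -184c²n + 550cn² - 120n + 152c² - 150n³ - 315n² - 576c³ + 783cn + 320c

-(8c + 10n + 5)(8c - 3n)(9c - 5n - 8)

Group: 9c(-64c² - 56cn - 40c + 30n² + 15n) + (-5n - 8)(-64c² - 56cn - 40c + 30n² + 15n); both groups contain (-64c² - 56cn - 40c + 30n² + 15n), so (9c - 5n - 8) is a factor with cofactor -64c² - 56cn - 40c + 30n² + 15n.
The cofactor groups again: -64c² - 56cn - 40c + 30n² + 15n = -8c(8c + 10n + 5) + 3n(8c + 10n + 5); both groups contain (8c + 10n + 5), giving -(8c - 3n)(8c + 10n + 5).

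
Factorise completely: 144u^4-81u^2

9u^2(4u+3)(4u-3)

Every term has a factor of 9u^2. Then 16u^2-9 = (4u)² − (3)².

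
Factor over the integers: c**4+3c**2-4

Substitute u = c**2 to get a quadratic in u, then factor.
c**2-1 is a difference of squares.
c**2+4 is irreducible over ℤ (sum of squares).

(c+1)(c-1)(c**2+4)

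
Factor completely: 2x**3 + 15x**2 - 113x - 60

(2x + 1)(x + 12)(x - 5)

By the rational root theorem, x = -1/2 is a root, so (2x + 1) divides it; the quotient is x**2 + 7x - 60.
The remaining quadratic factors as (x + 12)(x - 5).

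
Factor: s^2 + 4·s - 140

Two integers with product -140 and sum 4 are -10 and 14.

(s + 14)·(s - 10)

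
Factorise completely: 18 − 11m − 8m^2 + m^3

(m + 2)(m − 1)(m − 9)

Testing divisors of the constant over divisors of the leading coefficient, m = −2 is a root, so (m + 2) is a factor; dividing leaves m^2 − 10m + 9.
The remaining quadratic factors as (m − 9)(m − 1).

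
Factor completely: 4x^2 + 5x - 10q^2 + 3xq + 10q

Group: 4x(x + 2q) + (-5q + 5)(x + 2q); both groups contain (x + 2q).

(4x - 5q + 5)(x + 2q)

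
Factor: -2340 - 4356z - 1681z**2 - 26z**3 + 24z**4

(4z + 3)(6z + 13)(z + 6)(z - 10)

By the rational root theorem, z = -6 is a root, so (z + 6) divides it; the quotient is 24z**3 - 170z**2 - 661z - 390.
Continuing, z = -3/4 is a root, so (4z + 3) divides it; the quotient is 6z**2 - 47z - 130.
The remaining quadratic factors as (z - 10)(6z + 13).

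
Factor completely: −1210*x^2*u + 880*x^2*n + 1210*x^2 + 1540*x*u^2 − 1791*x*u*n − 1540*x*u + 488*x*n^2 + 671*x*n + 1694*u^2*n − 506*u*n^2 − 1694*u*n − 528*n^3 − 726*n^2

−(11*x − 14*u − 6*n)*(11*u − 8*n − 11)*(10*x + 11*n)

Group: 11*x*(−110*x*u + 80*x*n + 110*x − 121*u*n + 88*n^2 + 121*n) + (−14*u − 6*n)*(−110*x*u + 80*x*n + 110*x − 121*u*n + 88*n^2 + 121*n); both groups contain (−110*x*u + 80*x*n + 110*x − 121*u*n + 88*n^2 + 121*n), so (11*x − 14*u − 6*n) is a factor with cofactor −110*x*u + 80*x*n + 110*x − 121*u*n + 88*n^2 + 121*n.
The cofactor groups again: −110*x*u + 80*x*n + 110*x − 121*u*n + 88*n^2 + 121*n = −11*u*(10*x + 11*n) + (8*n + 11)*(10*x + 11*n); both groups contain (10*x + 11*n), giving −(11*u − 8*n − 11)*(10*x + 11*n).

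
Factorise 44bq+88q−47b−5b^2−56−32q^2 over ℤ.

Group: −b(5b−4q+7) + (8q−8)(5b−4q+7); both groups contain (5b−4q+7).

−(5b−4q+7)(b−8q+8)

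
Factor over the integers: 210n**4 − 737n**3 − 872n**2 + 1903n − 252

(5n + 9)(6n − 7)(7n − 1)(n − 4)

Trying the rational-root candidates, n = 7/6 is a root, so (6n − 7) divides it; the quotient is 35n**3 − 82n**2 − 241n + 36.
Then n = 4 is a root, so (n − 4) is a factor; dividing leaves 35n**2 + 58n − 9.
The remaining quadratic factors as (7n − 1)(5n + 9).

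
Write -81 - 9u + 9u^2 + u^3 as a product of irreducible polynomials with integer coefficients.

Among the possible rational roots, u = 3 is a root, so (u - 3) divides it; the quotient is u^2 + 12u + 27.
The remaining quadratic factors as (u + 9)(u + 3).

(u + 3)(u + 9)(u - 3)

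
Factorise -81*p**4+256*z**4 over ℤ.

(4*z-3*p)*(4*z+3*p)*(16*z**2+9*p**2)

Write as (16*z**2)² − (9*p**2)², then factor 16*z**2-9*p**2 once more.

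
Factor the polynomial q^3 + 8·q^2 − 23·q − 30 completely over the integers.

(q + 1)·(q + 10)·(q − 3)

Among the possible rational roots, q = −10 is a root, so (q + 10) is a factor; dividing leaves q^2 − 2·q − 3.
The remaining quadratic factors as (q + 1)(q − 3).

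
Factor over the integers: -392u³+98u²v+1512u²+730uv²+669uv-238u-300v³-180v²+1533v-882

-(14u-6v+9)(4u-5v-14)(7u+10v-7)

Group: 7u(-56u²+94uv+160u-30v²-39v+126) + (10v-7)(-56u²+94uv+160u-30v²-39v+126); both groups contain (-56u²+94uv+160u-30v²-39v+126), so (7u+10v-7) is a factor with cofactor -56u²+94uv+160u-30v²-39v+126.
The cofactor groups again: -56u²+94uv+160u-30v²-39v+126 = -4u(14u-6v+9) + (5v+14)(14u-6v+9); both groups contain (14u-6v+9), giving -(4u-5v-14)(14u-6v+9).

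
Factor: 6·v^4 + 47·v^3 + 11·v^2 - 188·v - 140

Trying the rational-root candidates, v = -2 is a root, giving the factor (v + 2) and quotient 6·v^3 + 35·v^2 - 59·v - 70.
Next, v = -5/6 is a root, giving the factor (6·v + 5) and quotient v^2 + 5·v - 14.
The remaining quadratic factors as (v - 2)(v + 7).

(6·v + 5)·(v + 2)·(v + 7)·(v - 2)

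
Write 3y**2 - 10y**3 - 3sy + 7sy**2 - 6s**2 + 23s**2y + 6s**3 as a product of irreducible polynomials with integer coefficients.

(2s - y)(3s + 10y - 3)(s + y)

Group: s(6s**2 + 17sy - 6s - 10y**2 + 3y) + y(6s**2 + 17sy - 6s - 10y**2 + 3y); both groups contain (6s**2 + 17sy - 6s - 10y**2 + 3y), so (s + y) is a factor with cofactor 6s**2 + 17sy - 6s - 10y**2 + 3y.
The cofactor groups again: 6s**2 + 17sy - 6s - 10y**2 + 3y = 2s(3s + 10y - 3) - y(3s + 10y - 3); both groups contain (3s + 10y - 3), giving (2s - y)(3s + 10y - 3).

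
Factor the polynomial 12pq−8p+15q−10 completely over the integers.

Group as (12pq−8p) + (15q−10) = 4p(3q−2) + 5(3q−2).
Both groups share the factor (3q−2).

(3q−2)(4p+5)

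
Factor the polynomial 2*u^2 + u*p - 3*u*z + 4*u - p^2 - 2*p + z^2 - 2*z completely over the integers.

Group: u*(2*u - p - z) + (p - z + 2)*(2*u - p - z); both groups contain (2*u - p - z).

(2*u - p - z)*(u + p - z + 2)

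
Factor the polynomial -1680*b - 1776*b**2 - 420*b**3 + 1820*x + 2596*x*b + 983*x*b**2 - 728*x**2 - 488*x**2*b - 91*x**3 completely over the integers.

Group: 7*x*(-13*x**2 - 79*x*b - 130*x + 84*b**2 + 120*b) + (-5*b - 14)*(-13*x**2 - 79*x*b - 130*x + 84*b**2 + 120*b); both groups contain (-13*x**2 - 79*x*b - 130*x + 84*b**2 + 120*b), so (7*x - 5*b - 14) is a factor with cofactor -13*x**2 - 79*x*b - 130*x + 84*b**2 + 120*b.
The cofactor groups again: -13*x**2 - 79*x*b - 130*x + 84*b**2 + 120*b = -x*(13*x - 12*b) + (-7*b - 10)*(13*x - 12*b); both groups contain (13*x - 12*b), giving -(x + 7*b + 10)*(13*x - 12*b).

-(13*x - 12*b)*(7*x - 5*b - 14)*(x + 7*b + 10)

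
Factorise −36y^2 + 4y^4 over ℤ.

Pull out the common factor 4y^2; y^2 − 9 is a difference of squares.

4y^2(y + 3)(y − 3)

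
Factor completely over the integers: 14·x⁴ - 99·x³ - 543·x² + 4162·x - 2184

Trying the rational-root candidates, x = 4/7 is a root, giving the factor (7·x - 4) and quotient 2·x³ - 13·x² - 85·x + 546.
Continuing, x = 7 is a root, so (x - 7) is a factor; dividing leaves 2·x² + x - 78.
The remaining quadratic factors as (x - 6)(2·x + 13).

(2·x + 13)·(7·x - 4)·(x - 6)·(x - 7)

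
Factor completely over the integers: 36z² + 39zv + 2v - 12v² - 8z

Group: 9z(4z - v) + (12v - 2)(4z - v); both groups contain (4z - v).

(4z - v)(9z + 12v - 2)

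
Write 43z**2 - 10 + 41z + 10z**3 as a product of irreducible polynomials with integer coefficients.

(2z + 5)(5z - 1)(z + 2)

Testing divisors of the constant over divisors of the leading coefficient, z = -2 is a root, so (z + 2) is a factor; dividing leaves 10z**2 + 23z - 5.
The remaining quadratic factors as (5z - 1)(2z + 5).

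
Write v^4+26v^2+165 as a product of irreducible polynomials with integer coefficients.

(v^2+11)(v^2+15)

Substitute u = v^2 to get a quadratic in u, then factor.
v^2+15 is irreducible over ℤ (always positive, so no real roots).
v^2+11 is irreducible over ℤ (always positive, so no real roots).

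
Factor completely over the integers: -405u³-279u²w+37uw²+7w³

-(5u-w)(9u+7w)(9u+w)

Group: 9u(-45u²+4uw+w²) + 7w(-45u²+4uw+w²); both groups contain (-45u²+4uw+w²), so (9u+7w) is a factor with cofactor -45u²+4uw+w².
The cofactor groups again: -45u²+4uw+w² = -5u(9u+w) + w(9u+w); both groups contain (9u+w), giving -(5u-w)(9u+w).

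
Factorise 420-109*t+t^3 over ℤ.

Trying the rational-root candidates, t = -12 is a root, so (t+12) divides it; the quotient is t^2-12*t+35.
The remaining quadratic factors as (t-7)(t-5).

(t+12)*(t-5)*(t-7)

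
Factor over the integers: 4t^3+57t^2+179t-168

By the rational root theorem, t = 3/4 is a root, so (4t-3) divides it; the quotient is t^2+15t+56.
The remaining quadratic factors as (t+7)(t+8).

(4t-3)(t+7)(t+8)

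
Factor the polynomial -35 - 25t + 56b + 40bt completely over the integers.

(5t + 7)(8b - 5)

Group as (40bt + 56b) + (-25t - 35) = 8b(5t + 7) - 5(5t + 7).
Both groups share the factor (5t + 7).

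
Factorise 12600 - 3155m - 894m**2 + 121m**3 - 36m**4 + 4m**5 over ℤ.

(2m + 7)(2m - 5)(m - 9)(m**2 - m + 40)

Trying the rational-root candidates, m = 9 is a root, giving the factor (m - 9) and quotient 4m**4 + 121m**2 + 195m - 1400.
Continuing, m = 5/2 is a root, so (2m - 5) is a factor; dividing leaves 2m**3 + 5m**2 + 73m + 280.
Then m = -7/2 is a root, giving the factor (2m + 7) and quotient m**2 - m + 40.
The quadratic m**2 - m + 40 has discriminant -159 < 0 and is irreducible over ℤ.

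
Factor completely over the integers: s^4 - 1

(s)⁴ − (1)⁴ = ((s)² − (1)²)((s)² + (1)²); the first factor splits again, the second (s^2 + 1) is irreducible.

(s + 1)(s - 1)(s^2 + 1)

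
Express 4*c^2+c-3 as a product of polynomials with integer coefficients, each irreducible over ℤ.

Need a pair with product 4·(-3) = -12 and sum 1: that's 4 and -3.
Split the middle term: 4*c^2+4*c - 3*c-3 = 4*c*(c+1) - 3*(c+1).

(4*c-3)*(c+1)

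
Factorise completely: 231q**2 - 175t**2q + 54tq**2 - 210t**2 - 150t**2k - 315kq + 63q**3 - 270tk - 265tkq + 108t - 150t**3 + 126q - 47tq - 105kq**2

Group: 5t(-30t**2 - 30tk - 17tq + 12t - 35kq + 21q**2 + 14q) + (3q + 9)(-30t**2 - 30tk - 17tq + 12t - 35kq + 21q**2 + 14q); both groups contain (-30t**2 - 30tk - 17tq + 12t - 35kq + 21q**2 + 14q), so (5t + 3q + 9) is a factor with cofactor -30t**2 - 30tk - 17tq + 12t - 35kq + 21q**2 + 14q.
The cofactor groups again: -30t**2 - 30tk - 17tq + 12t - 35kq + 21q**2 + 14q = -6t(5t + 5k - 3q - 2) - 7q(5t + 5k - 3q - 2); both groups contain (5t + 5k - 3q - 2), giving -(6t + 7q)(5t + 5k - 3q - 2).

-(5t + 3q + 9)(5t + 5k - 3q - 2)(6t + 7q)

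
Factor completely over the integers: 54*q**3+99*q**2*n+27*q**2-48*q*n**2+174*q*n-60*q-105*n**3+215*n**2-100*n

Group: 3*q*(18*q**2+3*q*n+9*q-21*n**2+43*n-20) + 5*n*(18*q**2+3*q*n+9*q-21*n**2+43*n-20); both groups contain (18*q**2+3*q*n+9*q-21*n**2+43*n-20), so (3*q+5*n) is a factor with cofactor 18*q**2+3*q*n+9*q-21*n**2+43*n-20.
The cofactor groups again: 18*q**2+3*q*n+9*q-21*n**2+43*n-20 = 6*q*(3*q-3*n+4) + (7*n-5)*(3*q-3*n+4); both groups contain (3*q-3*n+4), giving (6*q+7*n-5)*(3*q-3*n+4).

(3*q-3*n+4)*(3*q+5*n)*(6*q+7*n-5)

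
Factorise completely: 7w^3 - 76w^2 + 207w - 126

(7w - 6)(w - 3)(w - 7)

Testing divisors of the constant over divisors of the leading coefficient, w = 7 is a root, so (w - 7) is a factor; dividing leaves 7w^2 - 27w + 18.
The remaining quadratic factors as (7w - 6)(w - 3).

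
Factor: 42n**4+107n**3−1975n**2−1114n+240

Among the possible rational roots, n = −5/7 is a root, so (7n+5) is a factor; dividing leaves 6n**3+11n**2−290n+48.
Then n = 1/6 is a root, giving the factor (6n−1) and quotient n**2+2n−48.
The remaining quadratic factors as (n−6)(n+8).

(6n−1)(7n+5)(n+8)(n−6)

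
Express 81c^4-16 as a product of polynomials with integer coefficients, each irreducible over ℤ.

(3c+2)(3c-2)(9c^2+4)

Difference of squares twice: with A = 3c and B = 2, A⁴ − B⁴ = (A² − B²)(A² + B²), and A² − B² factors again.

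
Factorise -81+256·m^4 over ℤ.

Write as (16·m^2)² − (9)², then factor 16·m^2-9 once more.

(4·m+3)·(4·m-3)·(16·m^2+9)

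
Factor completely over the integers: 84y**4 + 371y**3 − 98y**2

7y**2(3y + 14)(4y − 1)

Pull out the common factor 7y**2, then factor the remaining trinomial.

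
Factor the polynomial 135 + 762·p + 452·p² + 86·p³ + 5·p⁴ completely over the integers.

Testing divisors of the constant over divisors of the leading coefficient, p = -9 is a root, so (p + 9) divides it; the quotient is 5·p³ + 41·p² + 83·p + 15.
Next, p = -3 is a root, giving the factor (p + 3) and quotient 5·p² + 26·p + 5.
The remaining quadratic factors as (p + 5)(5·p + 1).

(5·p + 1)·(p + 3)·(p + 5)·(p + 9)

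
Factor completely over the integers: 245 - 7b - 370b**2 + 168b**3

Among the possible rational roots, b = 7/4 is a root, so (4b - 7) divides it; the quotient is 42b**2 - 19b - 35.
The remaining quadratic factors as (7b + 5)(6b - 7).

(4b - 7)(6b - 7)(7b + 5)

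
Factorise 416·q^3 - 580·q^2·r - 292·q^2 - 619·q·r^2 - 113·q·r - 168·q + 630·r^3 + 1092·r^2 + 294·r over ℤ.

Group: 4·q·(104·q^2 + 37·q·r - 73·q - 90·r^2 - 156·r - 42) - 7·r·(104·q^2 + 37·q·r - 73·q - 90·r^2 - 156·r - 42); both groups contain (104·q^2 + 37·q·r - 73·q - 90·r^2 - 156·r - 42), so (4·q - 7·r) is a factor with cofactor 104·q^2 + 37·q·r - 73·q - 90·r^2 - 156·r - 42.
The cofactor groups again: 104·q^2 + 37·q·r - 73·q - 90·r^2 - 156·r - 42 = 8·q·(13·q - 10·r - 14) + (9·r + 3)·(13·q - 10·r - 14); both groups contain (13·q - 10·r - 14), giving (8·q + 9·r + 3)·(13·q - 10·r - 14).

(13·q - 10·r - 14)·(4·q - 7·r)·(8·q + 9·r + 3)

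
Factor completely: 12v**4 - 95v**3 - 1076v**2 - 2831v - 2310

By the rational root theorem, v = -11/4 is a root, so (4v + 11) is a factor; dividing leaves 3v**3 - 32v**2 - 181v - 210.
Next, v = -2 is a root, so (v + 2) is a factor; dividing leaves 3v**2 - 38v - 105.
The remaining quadratic factors as (3v + 7)(v - 15).

(3v + 7)(4v + 11)(v + 2)(v - 15)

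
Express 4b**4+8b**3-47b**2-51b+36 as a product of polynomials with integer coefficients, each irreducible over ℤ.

(2b+3)(2b-1)(b+4)(b-3)

Testing divisors of the constant over divisors of the leading coefficient, b = -4 is a root, so (b+4) is a factor; dividing leaves 4b**3-8b**2-15b+9.
Continuing, b = 1/2 is a root, so (2b-1) is a factor; dividing leaves 2b**2-3b-9.
The remaining quadratic factors as (2b+3)(b-3).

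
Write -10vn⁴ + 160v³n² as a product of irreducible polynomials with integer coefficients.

10n²v(4v - n)(4v + n)

Factor out 10vn², leaving 16v² - n², which is a difference of two squares.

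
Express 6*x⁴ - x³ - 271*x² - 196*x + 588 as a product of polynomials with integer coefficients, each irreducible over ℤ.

(6*x - 7)*(x + 2)*(x + 6)*(x - 7)

By the rational root theorem, x = -2 is a root, so (x + 2) divides it; the quotient is 6*x³ - 13*x² - 245*x + 294.
Continuing, x = 7 is a root, so (x - 7) divides it; the quotient is 6*x² + 29*x - 42.
The remaining quadratic factors as (6*x - 7)(x + 6).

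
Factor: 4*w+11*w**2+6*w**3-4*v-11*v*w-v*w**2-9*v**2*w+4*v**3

(4*v+3*w+4)*(v-2*w-1)*(v-w)

Group: v*(4*v**2-5*v*w-6*w**2-11*w-4) - w*(4*v**2-5*v*w-6*w**2-11*w-4); both groups contain (4*v**2-5*v*w-6*w**2-11*w-4), so (v-w) is a factor with cofactor 4*v**2-5*v*w-6*w**2-11*w-4.
The cofactor groups again: 4*v**2-5*v*w-6*w**2-11*w-4 = 4*v*(v-2*w-1) + (3*w+4)*(v-2*w-1); both groups contain (v-2*w-1), giving (4*v+3*w+4)*(v-2*w-1).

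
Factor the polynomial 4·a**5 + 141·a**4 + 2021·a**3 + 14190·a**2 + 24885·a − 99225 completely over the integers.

Among the possible rational roots, a = −7 is a root, so (a + 7) is a factor; dividing leaves 4·a**4 + 113·a**3 + 1230·a**2 + 5580·a − 14175.
Then a = 7/4 is a root, so (4·a − 7) divides it; the quotient is a**3 + 30·a**2 + 360·a + 2025.
Next, a = −15 is a root, giving the factor (a + 15) and quotient a**2 + 15·a + 135.
The quadratic a**2 + 15·a + 135 has discriminant −315 < 0 and is irreducible over ℤ.

(4·a − 7)·(a + 15)·(a + 7)·(a**2 + 15·a + 135)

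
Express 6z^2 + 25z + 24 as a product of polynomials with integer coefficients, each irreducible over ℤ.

(2z + 3)(3z + 8)

Need a pair with product 6·24 = 144 and sum 25: that's 16 and 9.
Split the middle term: 6z^2 + 16z + 9z + 24 = 2z(3z + 8) + 3(3z + 8).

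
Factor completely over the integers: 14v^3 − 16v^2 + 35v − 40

Group as (14v^3 + 35v) + (−16v^2 − 40) = 7v(2v^2 + 5) − 8(2v^2 + 5).
Both groups share the factor (2v^2 + 5).

(7v − 8)(2v^2 + 5)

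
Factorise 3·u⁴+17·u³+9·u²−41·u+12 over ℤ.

Testing divisors of the constant over divisors of the leading coefficient, u = −3 is a root, giving the factor (u+3) and quotient 3·u³+8·u²−15·u+4.
Continuing, u = −4 is a root, so (u+4) divides it; the quotient is 3·u²−4·u+1.
The remaining quadratic factors as (3·u−1)(u−1).

(3·u−1)·(u+3)·(u+4)·(u−1)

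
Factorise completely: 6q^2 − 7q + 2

Need a pair with product 6·2 = 12 and sum −7: that's −4 and −3.
Split the middle term: 6q^2 − 4q − 3q + 2 = 2q(3q − 2) − (3q − 2).

(2q − 1)(3q − 2)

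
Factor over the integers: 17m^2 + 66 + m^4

(m^2 + 11)(m^2 + 6)

Substitute u = m^2 to get a quadratic in u, then factor.
m^2 + 6 is irreducible over ℤ (always positive, so no real roots).
m^2 + 11 is irreducible over ℤ (always positive, so no real roots).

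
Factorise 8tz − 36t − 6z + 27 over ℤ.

(2z − 9)(4t − 3)

Group as (8tz − 36t) + (−6z + 27) = 4t(2z − 9) − 3(2z − 9).
Both groups share the factor (2z − 9).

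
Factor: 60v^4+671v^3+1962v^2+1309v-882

(3v+7)(4v+9)(5v-2)(v+7)

Trying the rational-root candidates, v = -7/3 is a root, so (3v+7) is a factor; dividing leaves 20v^3+177v^2+241v-126.
Continuing, v = -7 is a root, giving the factor (v+7) and quotient 20v^2+37v-18.
The remaining quadratic factors as (4v+9)(5v-2).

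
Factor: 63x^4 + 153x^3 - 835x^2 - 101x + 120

(3x - 1)(3x - 8)(7x + 3)(x + 5)

Among the possible rational roots, x = -5 is a root, so (x + 5) is a factor; dividing leaves 63x^3 - 162x^2 - 25x + 24.
Continuing, x = 1/3 is a root, so (3x - 1) is a factor; dividing leaves 21x^2 - 47x - 24.
The remaining quadratic factors as (3x - 8)(7x + 3).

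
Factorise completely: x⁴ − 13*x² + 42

(x² − 6)*(x² − 7)

Substitute u = x² to get a quadratic in u, then factor.
x² − 7 is irreducible over ℤ (7 is not a perfect square).
x² − 6 is irreducible over ℤ (6 is not a perfect square).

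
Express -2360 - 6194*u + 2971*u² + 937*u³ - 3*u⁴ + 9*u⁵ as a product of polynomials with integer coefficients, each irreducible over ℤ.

Among the possible rational roots, u = 5/3 is a root, giving the factor (3*u - 5) and quotient 3*u⁴ + 4*u³ + 319*u² + 1522*u + 472.
Continuing, u = -1/3 is a root, giving the factor (3*u + 1) and quotient u³ + u² + 106*u + 472.
Continuing, u = -4 is a root, so (u + 4) is a factor; dividing leaves u² - 3*u + 118.
The quadratic u² - 3*u + 118 has discriminant -463 < 0 and is irreducible over ℤ.

(3*u + 1)*(3*u - 5)*(u + 4)*(u² - 3*u + 118)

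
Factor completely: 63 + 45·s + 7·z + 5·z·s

Group as (5·z·s + 7·z) + (45·s + 63) = z·(5·s + 7) + 9·(5·s + 7).
Both groups share the factor (5·s + 7).

(5·s + 7)·(z + 9)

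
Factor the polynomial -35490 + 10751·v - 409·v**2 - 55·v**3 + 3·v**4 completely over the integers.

(3·v - 13)·(v + 14)·(v - 13)·(v - 15)

Testing divisors of the constant over divisors of the leading coefficient, v = -14 is a root, giving the factor (v + 14) and quotient 3·v**3 - 97·v**2 + 949·v - 2535.
Then v = 15 is a root, so (v - 15) divides it; the quotient is 3·v**2 - 52·v + 169.
The remaining quadratic factors as (3·v - 13)(v - 13).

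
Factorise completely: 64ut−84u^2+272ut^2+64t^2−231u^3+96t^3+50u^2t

−(3u−4t)(7u+4t)(11u+6t+4)

Group: 7u(−33u^2+26ut−12u+24t^2+16t) + 4t(−33u^2+26ut−12u+24t^2+16t); both groups contain (−33u^2+26ut−12u+24t^2+16t), so (7u+4t) is a factor with cofactor −33u^2+26ut−12u+24t^2+16t.
The cofactor groups again: −33u^2+26ut−12u+24t^2+16t = −3u(11u+6t+4) + 4t(11u+6t+4); both groups contain (11u+6t+4), giving −(3u−4t)(11u+6t+4).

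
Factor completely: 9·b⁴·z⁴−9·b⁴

Every term has a factor of 9·b⁴; factoring it out leaves z⁴−1.
Recognize a difference of squares with the parts z² and 1.
z²−1 is again a difference of squares: (z−1)·(z+1).

9·b⁴·(z+1)·(z−1)·(z²+1)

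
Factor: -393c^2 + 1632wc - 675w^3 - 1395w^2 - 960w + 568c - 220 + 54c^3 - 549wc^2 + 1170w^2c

-(15w - 2c + 11)(3w - 3c + 2)(15w - 9c + 10)

Group: 15w(-45w^2 + 72wc - 60w - 27c^2 + 48c - 20) + (-2c + 11)(-45w^2 + 72wc - 60w - 27c^2 + 48c - 20); both groups contain (-45w^2 + 72wc - 60w - 27c^2 + 48c - 20), so (15w - 2c + 11) is a factor with cofactor -45w^2 + 72wc - 60w - 27c^2 + 48c - 20.
The cofactor groups again: -45w^2 + 72wc - 60w - 27c^2 + 48c - 20 = -15w(3w - 3c + 2) + (9c - 10)(3w - 3c + 2); both groups contain (3w - 3c + 2), giving -(15w - 9c + 10)(3w - 3c + 2).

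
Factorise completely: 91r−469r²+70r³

7r(2r−13)(5r−1)

Pull out the common factor 7r, then factor the remaining trinomial.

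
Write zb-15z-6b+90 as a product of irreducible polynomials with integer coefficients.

Group as (zb-15z) + (-6b+90) = z(b-15) - 6(b-15).
Both groups share the factor (b-15).

(b-15)(z-6)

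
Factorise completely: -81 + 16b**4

(2b + 3)(2b - 3)(4b**2 + 9)

Write as (4b**2)² − (9)², then factor 4b**2 - 9 once more.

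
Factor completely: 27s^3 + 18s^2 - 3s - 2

Trying the rational-root candidates, s = 1/3 is a root, giving the factor (3s - 1) and quotient 9s^2 + 9s + 2.
The remaining quadratic factors as (3s + 1)(3s + 2).

(3s + 1)(3s + 2)(3s - 1)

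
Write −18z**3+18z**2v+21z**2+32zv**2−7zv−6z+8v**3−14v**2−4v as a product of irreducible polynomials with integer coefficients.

Group: 2z(−9z**2−9zv+6z−2v**2+4v) + (−4v−1)(−9z**2−9zv+6z−2v**2+4v); both groups contain (−9z**2−9zv+6z−2v**2+4v), so (2z−4v−1) is a factor with cofactor −9z**2−9zv+6z−2v**2+4v.
The cofactor groups again: −9z**2−9zv+6z−2v**2+4v = −3z(3z+v−2) − 2v(3z+v−2); both groups contain (3z+v−2), giving −(3z+2v)(3z+v−2).

−(2z−4v−1)(3z+2v)(3z+v−2)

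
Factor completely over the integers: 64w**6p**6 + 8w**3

Every term has a factor of 8w**3; factoring it out leaves 8w**3p**6 + 1.
Recognize a sum of cubes with the parts 2wp**2 and 1.

8w**3(2wp**2 + 1)(4w**2p**4 - 2wp**2 + 1)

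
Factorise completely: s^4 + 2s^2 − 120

(s^2 + 12)(s^2 − 10)

Substitute u = s^2 to get a quadratic in u, then factor.
s^2 − 10 is irreducible over ℤ (10 is not a perfect square).
s^2 + 12 is irreducible over ℤ (always positive, so no real roots).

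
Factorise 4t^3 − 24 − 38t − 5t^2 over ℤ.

(4t + 3)(t + 2)(t − 4)

By the rational root theorem, t = −3/4 is a root, giving the factor (4t + 3) and quotient t^2 − 2t − 8.
The remaining quadratic factors as (t − 4)(t + 2).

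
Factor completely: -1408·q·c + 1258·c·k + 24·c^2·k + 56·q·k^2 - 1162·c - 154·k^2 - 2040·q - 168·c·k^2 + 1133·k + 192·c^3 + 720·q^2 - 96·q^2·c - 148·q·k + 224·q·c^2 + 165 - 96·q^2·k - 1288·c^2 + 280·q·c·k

Group: 2·c·(-48·q^2 + 112·q·c + 28·q·k + 136·q + 96·c^2 - 84·c·k + 76·c - 77·k - 11) + (2·k - 15)·(-48·q^2 + 112·q·c + 28·q·k + 136·q + 96·c^2 - 84·c·k + 76·c - 77·k - 11); both groups contain (-48·q^2 + 112·q·c + 28·q·k + 136·q + 96·c^2 - 84·c·k + 76·c - 77·k - 11), so (2·c + 2·k - 15) is a factor with cofactor -48·q^2 + 112·q·c + 28·q·k + 136·q + 96·c^2 - 84·c·k + 76·c - 77·k - 11.
The cofactor groups again: -48·q^2 + 112·q·c + 28·q·k + 136·q + 96·c^2 - 84·c·k + 76·c - 77·k - 11 = -4·q·(12·q + 8·c - 7·k - 1) + (12·c + 11)·(12·q + 8·c - 7·k - 1); both groups contain (12·q + 8·c - 7·k - 1), giving -(4·q - 12·c - 11)·(12·q + 8·c - 7·k - 1).

-(4·q - 12·c - 11)·(2·c + 2·k - 15)·(12·q + 8·c - 7·k - 1)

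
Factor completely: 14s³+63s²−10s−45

(2s+9)(7s²−5)

Group as (14s³−10s) + (63s²−45) = 2s(7s²−5) + 9(7s²−5).
Both groups share the factor (7s²−5).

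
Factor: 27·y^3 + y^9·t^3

y^3·(y^2·t + 3)·(y^4·t^2 - 3·y^2·t + 9)

Pull out the common factor y^3, leaving y^6·t^3 + 27.
Recognize a sum of cubes with the parts 3 and y^2·t.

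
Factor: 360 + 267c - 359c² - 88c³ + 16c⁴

(4c + 3)(4c - 5)(c + 3)(c - 8)

By the rational root theorem, c = 8 is a root, so (c - 8) is a factor; dividing leaves 16c³ + 40c² - 39c - 45.
Continuing, c = -3/4 is a root, giving the factor (4c + 3) and quotient 4c² + 7c - 15.
The remaining quadratic factors as (c + 3)(4c - 5).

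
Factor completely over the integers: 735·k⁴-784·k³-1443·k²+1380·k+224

Among the possible rational roots, k = -1/7 is a root, so (7·k+1) divides it; the quotient is 105·k³-127·k²-188·k+224.
Next, k = -4/3 is a root, so (3·k+4) divides it; the quotient is 35·k²-89·k+56.
The remaining quadratic factors as (7·k-8)(5·k-7).

(3·k+4)·(5·k-7)·(7·k+1)·(7·k-8)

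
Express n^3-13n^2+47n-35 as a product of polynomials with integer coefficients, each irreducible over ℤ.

Among the possible rational roots, n = 7 is a root, so (n-7) divides it; the quotient is n^2-6n+5.
The remaining quadratic factors as (n-1)(n-5).

(n-1)(n-5)(n-7)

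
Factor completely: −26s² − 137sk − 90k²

Group: −2s(13s + 10k) − 9k(13s + 10k); both groups contain (13s + 10k).

−(13s + 10k)(2s + 9k)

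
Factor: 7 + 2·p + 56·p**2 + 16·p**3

(2·p + 7)·(8·p**2 + 1)

Group as (16·p**3 + 2·p) + (56·p**2 + 7) = 2·p·(8·p**2 + 1) + 7·(8·p**2 + 1).
Both groups share the factor (8·p**2 + 1).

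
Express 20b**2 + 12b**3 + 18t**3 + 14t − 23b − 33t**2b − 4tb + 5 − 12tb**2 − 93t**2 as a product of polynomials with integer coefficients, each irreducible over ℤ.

Group: 3t(6t**2 − 15tb − 29t + 6b**2 + 13b − 5) + (2b − 1)(6t**2 − 15tb − 29t + 6b**2 + 13b − 5); both groups contain (6t**2 − 15tb − 29t + 6b**2 + 13b − 5), so (3t + 2b − 1) is a factor with cofactor 6t**2 − 15tb − 29t + 6b**2 + 13b − 5.
The cofactor groups again: 6t**2 − 15tb − 29t + 6b**2 + 13b − 5 = 6t(t − 2b − 5) + (−3b + 1)(t − 2b − 5); both groups contain (t − 2b − 5), giving (6t − 3b + 1)(t − 2b − 5).

(t − 2b − 5)(6t − 3b + 1)(3t + 2b − 1)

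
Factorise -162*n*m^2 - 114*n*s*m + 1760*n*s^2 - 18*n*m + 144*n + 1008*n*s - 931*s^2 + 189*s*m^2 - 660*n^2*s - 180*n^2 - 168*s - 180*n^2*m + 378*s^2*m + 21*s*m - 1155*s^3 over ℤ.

-(11*s + 3*m + 3)*(6*n - 7*s)*(10*n - 15*s + 9*m - 8)

Group: 6*n*(-110*n*s - 30*n*m - 30*n + 165*s^2 - 54*s*m + 133*s - 27*m^2 - 3*m + 24) - 7*s*(-110*n*s - 30*n*m - 30*n + 165*s^2 - 54*s*m + 133*s - 27*m^2 - 3*m + 24); both groups contain (-110*n*s - 30*n*m - 30*n + 165*s^2 - 54*s*m + 133*s - 27*m^2 - 3*m + 24), so (6*n - 7*s) is a factor with cofactor -110*n*s - 30*n*m - 30*n + 165*s^2 - 54*s*m + 133*s - 27*m^2 - 3*m + 24.
The cofactor groups again: -110*n*s - 30*n*m - 30*n + 165*s^2 - 54*s*m + 133*s - 27*m^2 - 3*m + 24 = -10*n*(11*s + 3*m + 3) + (15*s - 9*m + 8)*(11*s + 3*m + 3); both groups contain (11*s + 3*m + 3), giving -(10*n - 15*s + 9*m - 8)*(11*s + 3*m + 3).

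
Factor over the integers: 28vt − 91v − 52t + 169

(4t − 13)(7v − 13)

Group as (28vt − 91v) + (−52t + 169) = 7v(4t − 13) − 13(4t − 13).
Both groups share the factor (4t − 13).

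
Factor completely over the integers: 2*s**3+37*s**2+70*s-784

(2*s-7)*(s+14)*(s+8)

Among the possible rational roots, s = -14 is a root, so (s+14) is a factor; dividing leaves 2*s**2+9*s-56.
The remaining quadratic factors as (2*s-7)(s+8).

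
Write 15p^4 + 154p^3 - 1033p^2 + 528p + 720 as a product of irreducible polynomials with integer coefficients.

Trying the rational-root candidates, p = -15 is a root, so (p + 15) divides it; the quotient is 15p^3 - 71p^2 + 32p + 48.
Next, p = -3/5 is a root, so (5p + 3) is a factor; dividing leaves 3p^2 - 16p + 16.
The remaining quadratic factors as (p - 4)(3p - 4).

(3p - 4)(5p + 3)(p + 15)(p - 4)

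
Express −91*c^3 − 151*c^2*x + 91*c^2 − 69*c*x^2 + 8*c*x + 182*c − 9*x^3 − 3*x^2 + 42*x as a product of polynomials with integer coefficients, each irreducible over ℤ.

Group: c*(−91*c^2 − 60*c*x − 91*c − 9*x^2 − 21*x) + (x − 2)*(−91*c^2 − 60*c*x − 91*c − 9*x^2 − 21*x); both groups contain (−91*c^2 − 60*c*x − 91*c − 9*x^2 − 21*x), so (c + x − 2) is a factor with cofactor −91*c^2 − 60*c*x − 91*c − 9*x^2 − 21*x.
The cofactor groups again: −91*c^2 − 60*c*x − 91*c − 9*x^2 − 21*x = −7*c*(13*c + 3*x) + (−3*x − 7)*(13*c + 3*x); both groups contain (13*c + 3*x), giving −(7*c + 3*x + 7)*(13*c + 3*x).

−(13*c + 3*x)*(7*c + 3*x + 7)*(c + x − 2)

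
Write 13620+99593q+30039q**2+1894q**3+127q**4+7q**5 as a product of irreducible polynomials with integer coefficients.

(7q+1)(q+15)(q+4)(q**2−q+227)

By the rational root theorem, q = −15 is a root, giving the factor (q+15) and quotient 7q**4+22q**3+1564q**2+6579q+908.
Continuing, q = −1/7 is a root, giving the factor (7q+1) and quotient q**3+3q**2+223q+908.
Next, q = −4 is a root, giving the factor (q+4) and quotient q**2−q+227.
The quadratic q**2−q+227 has discriminant −907 < 0 and is irreducible over ℤ.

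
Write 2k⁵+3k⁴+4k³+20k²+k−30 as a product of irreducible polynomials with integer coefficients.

(2k+3)(k+2)(k−1)(k²−k+5)

Among the possible rational roots, k = 1 is a root, so (k−1) is a factor; dividing leaves 2k⁴+5k³+9k²+29k+30.
Then k = −3/2 is a root, so (2k+3) divides it; the quotient is k³+k²+3k+10.
Next, k = −2 is a root, so (k+2) is a factor; dividing leaves k²−k+5.
The quadratic k²−k+5 has discriminant −19 < 0 and is irreducible over ℤ.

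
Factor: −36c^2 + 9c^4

9c^2(c + 2)(c − 2)

Every term has a factor of 9c^2; factoring it out leaves c^2 − 4.
Recognize a difference of squares with the parts c and 2.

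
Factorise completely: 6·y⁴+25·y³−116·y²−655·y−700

(2·y+7)·(3·y+5)·(y+4)·(y−5)

Among the possible rational roots, y = 5 is a root, giving the factor (y−5) and quotient 6·y³+55·y²+159·y+140.
Next, y = −5/3 is a root, so (3·y+5) is a factor; dividing leaves 2·y²+15·y+28.
The remaining quadratic factors as (2·y+7)(y+4).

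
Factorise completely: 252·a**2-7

Factor out 7, leaving 36·a**2-1, which is a difference of two squares.

7·(6·a+1)·(6·a-1)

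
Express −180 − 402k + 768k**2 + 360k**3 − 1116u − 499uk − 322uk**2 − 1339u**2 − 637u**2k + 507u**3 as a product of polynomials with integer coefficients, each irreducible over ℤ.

Group: 13u(39u**2 − 79uk − 112u + 36k**2 + 66k − 60) + (10k + 3)(39u**2 − 79uk − 112u + 36k**2 + 66k − 60); both groups contain (39u**2 − 79uk − 112u + 36k**2 + 66k − 60), so (13u + 10k + 3) is a factor with cofactor 39u**2 − 79uk − 112u + 36k**2 + 66k − 60.
The cofactor groups again: 39u**2 − 79uk − 112u + 36k**2 + 66k − 60 = 13u(3u − 4k − 10) + (−9k + 6)(3u − 4k − 10); both groups contain (3u − 4k − 10), giving (13u − 9k + 6)(3u − 4k − 10).

(3u − 4k − 10)(13u − 9k + 6)(13u + 10k + 3)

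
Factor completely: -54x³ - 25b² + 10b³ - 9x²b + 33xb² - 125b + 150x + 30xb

Group: 3x(-18x² + 9xb + 30x + 5b² - 25b) + (2b + 5)(-18x² + 9xb + 30x + 5b² - 25b); both groups contain (-18x² + 9xb + 30x + 5b² - 25b), so (3x + 2b + 5) is a factor with cofactor -18x² + 9xb + 30x + 5b² - 25b.
The cofactor groups again: -18x² + 9xb + 30x + 5b² - 25b = -3x(6x - 5b) + (-b + 5)(6x - 5b); both groups contain (6x - 5b), giving -(3x + b - 5)(6x - 5b).

-(6x - 5b)(3x + 2b + 5)(3x + b - 5)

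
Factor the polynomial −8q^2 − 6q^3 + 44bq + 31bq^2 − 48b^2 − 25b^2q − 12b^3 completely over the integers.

−(3b − 2q)(4b − q)(b + 3q + 4)

Group: 3b(−4b^2 − 11bq − 16b + 3q^2 + 4q) − 2q(−4b^2 − 11bq − 16b + 3q^2 + 4q); both groups contain (−4b^2 − 11bq − 16b + 3q^2 + 4q), so (3b − 2q) is a factor with cofactor −4b^2 − 11bq − 16b + 3q^2 + 4q.
The cofactor groups again: −4b^2 − 11bq − 16b + 3q^2 + 4q = −b(4b − q) + (−3q − 4)(4b − q); both groups contain (4b − q), giving −(b + 3q + 4)(4b − q).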